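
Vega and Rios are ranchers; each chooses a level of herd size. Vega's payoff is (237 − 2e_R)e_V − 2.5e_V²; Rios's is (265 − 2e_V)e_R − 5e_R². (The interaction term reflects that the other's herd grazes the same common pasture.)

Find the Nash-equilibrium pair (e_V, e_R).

40, 18.5

Expanding Vega's payoff: 237e_V − 2e_Re_V − 2.5e_V².
∂π/∂e_V = 237 − 2e_R − 5e_V = 0, so e_V = 47.4 − 0.4e_R.
Likewise for Rios: e_R = 26.5 − 0.2e_V.
Substituting the second reaction function into the first: e_V = 47.4 − 0.4(26.5 − 0.2e_V), which gives 0.92e_V = 36.8 ⇒ e_V = 40.
Then e_R = 26.5 − 0.2·40 = 18.5.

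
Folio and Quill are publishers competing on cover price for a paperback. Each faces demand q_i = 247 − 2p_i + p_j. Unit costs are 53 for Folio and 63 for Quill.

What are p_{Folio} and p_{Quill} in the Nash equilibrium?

Folio's profit: π = (p_{Folio} − 53)(247 − 2p_{Folio} + p_{Quill}).
∂π/∂p_{Folio} = 353 − 4p_{Folio} + p_{Quill} = 0 ⇒ p_{Folio} = 88.25 + 0.25p_{Quill}.
Similarly p_{Quill} = 93.25 + 0.25p_{Folio}.
Substituting the second reaction function into the first: p_{Folio} = 88.25 + 0.25(93.25 + 0.25p_{Folio}), which gives 0.9375p_{Folio} = 111.5625 ⇒ p_{Folio} = 119.
Then p_{Quill} = 93.25 + 0.25·119 = 123.

119, 123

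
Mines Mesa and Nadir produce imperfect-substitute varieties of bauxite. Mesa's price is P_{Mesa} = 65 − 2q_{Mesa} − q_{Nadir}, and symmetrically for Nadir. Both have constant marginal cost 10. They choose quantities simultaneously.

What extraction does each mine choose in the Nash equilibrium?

11

Mine Mesa's profit: π = q_{Mesa}(65 − 2q_{Mesa} − q_{Nadir}) − 10q_{Mesa}.
∂π/∂q_{Mesa} = 55 − 4q_{Mesa} − q_{Nadir} = 0 ⇒ q_{Mesa} = 13.75 − 0.25q_{Nadir}.
By symmetry q_{Nadir} = q_{Mesa}; substituting into the reaction function, 1.25q_{Mesa} = 13.75 and q_{Mesa} = 11.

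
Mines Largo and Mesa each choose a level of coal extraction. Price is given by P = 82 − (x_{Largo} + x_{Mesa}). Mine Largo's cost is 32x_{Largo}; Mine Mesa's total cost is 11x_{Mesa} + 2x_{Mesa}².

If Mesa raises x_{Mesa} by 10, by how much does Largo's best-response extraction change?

-5

Mine Largo's profit: π = x_{Largo}(82 − (x_{Largo} + x_{Mesa})) − 32x_{Largo}.
∂π/∂x_{Largo} = 50 − 2x_{Largo} − x_{Mesa} = 0, so x_{Largo} = 25 − 0.5x_{Mesa}.
The reaction-function slope is −0.5, so a 10-unit rise in x_{Mesa} moves x_{Largo} by −0.5 × 10 = −5. Largo's best response falls — the actions are strategic substitutes.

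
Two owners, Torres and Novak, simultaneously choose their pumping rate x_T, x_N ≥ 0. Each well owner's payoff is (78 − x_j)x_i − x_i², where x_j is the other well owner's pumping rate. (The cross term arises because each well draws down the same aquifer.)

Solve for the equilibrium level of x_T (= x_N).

26

Torres's payoff is (78 − x_N)x_T − x_T².
∂π/∂x_T = 78 − x_N − 2x_T = 0, so x_T = 39 − 0.5x_N.
Setting x_T = x_N in the reaction function: x_T = 39 − 0.5x_T, so x_T = 39 / 1.5 = 26.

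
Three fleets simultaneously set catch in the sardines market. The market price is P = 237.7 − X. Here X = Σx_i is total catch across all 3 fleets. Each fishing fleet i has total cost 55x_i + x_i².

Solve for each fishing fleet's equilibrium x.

30.45

A representative fishing fleet's profit is π_i = x_i(237.7 − X) − 55x_i − x_i², with X = x_i + Σ_{j≠i} x_j.
First-order condition: 182.7 − 4x_i − Σ_{j≠i} x_j = 0.
Imposing symmetry (x_j = x for all j) turns Σ_{j≠i} x_j into 2x, so 182.7 = 6x and x = 30.45.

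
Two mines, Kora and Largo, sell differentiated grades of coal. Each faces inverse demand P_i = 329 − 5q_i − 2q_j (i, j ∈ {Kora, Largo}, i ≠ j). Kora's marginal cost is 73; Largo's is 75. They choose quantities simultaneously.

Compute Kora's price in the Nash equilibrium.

179.875

Mine Kora's profit: π = q_{Kora}(329 − 5q_{Kora} − 2q_{Largo}) − 73q_{Kora}.
∂π/∂q_{Kora} = 256 − 10q_{Kora} − 2q_{Largo} = 0 ⇒ q_{Kora} = 25.6 − 0.2q_{Largo}.
Similarly q_{Largo} = 25.4 − 0.2q_{Kora}.
Solving the two reaction functions simultaneously: (1 − (−0.2)(−0.2))q_{Kora} = 25.6 − 0.2·25.4, so 0.96q_{Kora} = 20.52 and q_{Kora} = 21.375.
Then q_{Largo} = 25.4 − 0.2·21.375 = 21.125.
P_{Kora} = 329 − 5·21.375 − 2·21.125 = 179.875.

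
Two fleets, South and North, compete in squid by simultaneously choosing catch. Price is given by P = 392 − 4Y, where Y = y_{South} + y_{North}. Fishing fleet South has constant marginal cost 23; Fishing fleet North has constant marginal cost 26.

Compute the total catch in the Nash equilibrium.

61.25

Fishing fleet South's profit: π = y_{South}(392 − 4(y_{South} + y_{North})) − 23y_{South}.
∂π/∂y_{South} = 369 − 8y_{South} − 4y_{North} = 0, so y_{South} = 46.125 − 0.5y_{North}.
By the same steps for North: y_{North} = 45.75 − 0.5y_{South}.
Solving the two reaction functions simultaneously: (1 − (−0.5)(−0.5))y_{South} = 46.125 − 0.5·45.75, so 0.75y_{South} = 23.25 and y_{South} = 31.
Then y_{North} = 45.75 − 0.5·31 = 30.25.
Total catch: 31 + 30.25 = 61.25.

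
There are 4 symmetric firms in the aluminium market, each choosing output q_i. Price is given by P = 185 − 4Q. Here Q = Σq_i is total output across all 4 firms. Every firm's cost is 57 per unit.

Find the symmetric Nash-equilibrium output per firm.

A representative firm's profit is π_i = q_i(185 − 4Q) − 57q_i, with Q = q_i + Σ_{j≠i} q_j.
First-order condition: 128 − 8q_i − 4Σ_{j≠i} q_j = 0.
In a symmetric equilibrium every firm chooses the same q, so Σ_{j≠i} q_j = 3q. The condition becomes 128 − 20q = 0, giving q = 128/20 = 6.4.

6.4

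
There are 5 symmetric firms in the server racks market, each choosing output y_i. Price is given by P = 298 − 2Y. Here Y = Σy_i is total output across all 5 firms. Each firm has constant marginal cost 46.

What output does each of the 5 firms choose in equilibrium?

A representative firm's profit is π_i = y_i(298 − 2Y) − 46y_i, with Y = y_i + Σ_{j≠i} y_j.
First-order condition: 252 − 4y_i − 2Σ_{j≠i} y_j = 0.
With identical firms, set every y_j = y: then 252 − 4y − 8y = 0, i.e. y = 252/12 = 21.

21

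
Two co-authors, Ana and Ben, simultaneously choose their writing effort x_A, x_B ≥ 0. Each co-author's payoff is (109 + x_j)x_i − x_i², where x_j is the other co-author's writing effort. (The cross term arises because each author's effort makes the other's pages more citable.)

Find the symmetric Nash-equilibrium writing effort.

109

Ana's payoff is (109 + x_B)x_A − x_A².
∂π/∂x_A = 109 + x_B − 2x_A = 0, so x_A = 54.5 + 0.5x_B.
By symmetry x_B = x_A; substituting into the reaction function, 0.5x_A = 54.5 and x_A = 109.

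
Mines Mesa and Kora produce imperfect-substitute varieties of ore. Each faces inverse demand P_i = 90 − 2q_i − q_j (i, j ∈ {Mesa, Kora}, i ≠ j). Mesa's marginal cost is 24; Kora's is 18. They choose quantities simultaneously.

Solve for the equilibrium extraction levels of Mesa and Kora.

Mine Mesa's profit: π = q_{Mesa}(90 − 2q_{Mesa} − q_{Kora}) − 24q_{Mesa}.
∂π/∂q_{Mesa} = 66 − 4q_{Mesa} − q_{Kora} = 0 ⇒ q_{Mesa} = 16.5 − 0.25q_{Kora}.
Similarly q_{Kora} = 18 − 0.25q_{Mesa}.
Plugging q_{Kora} into Mesa's best response: q_{Mesa} = 16.5 − 0.25(18 − 0.25q_{Mesa}) ⇒ 0.9375q_{Mesa} = 12, so q_{Mesa} = 12.8.
Then q_{Kora} = 18 − 0.25·12.8 = 14.8.

12.8, 14.8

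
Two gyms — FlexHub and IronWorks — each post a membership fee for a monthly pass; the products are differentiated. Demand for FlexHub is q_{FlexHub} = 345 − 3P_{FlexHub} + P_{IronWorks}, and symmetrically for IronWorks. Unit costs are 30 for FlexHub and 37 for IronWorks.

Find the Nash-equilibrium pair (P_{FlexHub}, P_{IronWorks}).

87.6, 90.6

FlexHub's profit: π = (P_{FlexHub} − 30)(345 − 3P_{FlexHub} + P_{IronWorks}).
∂π/∂P_{FlexHub} = 435 − 6P_{FlexHub} + P_{IronWorks} = 0 ⇒ P_{FlexHub} = 72.5 + (1/6)P_{IronWorks}.
Similarly P_{IronWorks} = 76 + (1/6)P_{FlexHub}.
Plugging P_{IronWorks} into FlexHub's best response: P_{FlexHub} = 72.5 + (1/6)(76 + (1/6)P_{FlexHub}) ⇒ (35/36)P_{FlexHub} = 511/6, so P_{FlexHub} = 87.6.
Then P_{IronWorks} = 76 + (1/6)·87.6 = 90.6.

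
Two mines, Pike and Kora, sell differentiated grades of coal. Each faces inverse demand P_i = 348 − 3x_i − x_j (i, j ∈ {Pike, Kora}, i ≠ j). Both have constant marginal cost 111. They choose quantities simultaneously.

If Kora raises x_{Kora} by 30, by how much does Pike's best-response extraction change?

Mine Pike's profit: π = x_{Pike}(348 − 3x_{Pike} − x_{Kora}) − 111x_{Pike}.
∂π/∂x_{Pike} = 237 − 6x_{Pike} − x_{Kora} = 0 ⇒ x_{Pike} = 39.5 − (1/6)x_{Kora}.
The reaction-function slope is −1/6, so a 30-unit rise in x_{Kora} moves x_{Pike} by −1/6 × 30 = −5. Pike's best response falls — the actions are strategic substitutes.

-5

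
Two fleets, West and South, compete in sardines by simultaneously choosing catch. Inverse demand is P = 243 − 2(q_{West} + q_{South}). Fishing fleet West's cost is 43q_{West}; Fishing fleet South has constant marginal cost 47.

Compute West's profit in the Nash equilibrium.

2312

Fishing fleet West's profit: π = q_{West}(243 − 2(q_{West} + q_{South})) − 43q_{West}.
∂π/∂q_{West} = 200 − 4q_{West} − 2q_{South} = 0, so q_{West} = 50 − 0.5q_{South}.
By the same steps for South: q_{South} = 49 − 0.5q_{West}.
Solving the two reaction functions simultaneously: (1 − (−0.5)(−0.5))q_{West} = 50 − 0.5·49, so 0.75q_{West} = 25.5 and q_{West} = 34.
Then q_{South} = 49 − 0.5·34 = 32.
Price P = 243 − 2·66 = 111.
West's profit: (111 − 43)·34 = 2312.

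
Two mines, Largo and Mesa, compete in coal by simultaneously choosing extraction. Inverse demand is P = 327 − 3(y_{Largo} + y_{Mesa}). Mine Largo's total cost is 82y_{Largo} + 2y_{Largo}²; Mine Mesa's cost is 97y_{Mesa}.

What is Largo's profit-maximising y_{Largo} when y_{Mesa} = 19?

Mine Largo's profit: π = y_{Largo}(327 − 3(y_{Largo} + y_{Mesa})) − 82y_{Largo} − 2y_{Largo}².
∂π/∂y_{Largo} = 245 − 10y_{Largo} − 3y_{Mesa} = 0, so y_{Largo} = 24.5 − 0.3y_{Mesa}.
At y_{Mesa} = 19: y_{Largo} = 24.5 − 0.3·19 = 18.8.

18.8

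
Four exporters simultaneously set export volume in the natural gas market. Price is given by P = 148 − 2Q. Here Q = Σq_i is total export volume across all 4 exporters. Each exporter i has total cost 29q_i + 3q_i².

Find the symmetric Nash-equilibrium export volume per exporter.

A representative exporter's profit is π_i = q_i(148 − 2Q) − 29q_i − 3q_i², with Q = q_i + Σ_{j≠i} q_j.
First-order condition: 119 − 10q_i − 2Σ_{j≠i} q_j = 0.
With identical exporters, set every q_j = q: then 119 − 10q − 6q = 0, i.e. q = 119/16 = 7.4375.

7.4375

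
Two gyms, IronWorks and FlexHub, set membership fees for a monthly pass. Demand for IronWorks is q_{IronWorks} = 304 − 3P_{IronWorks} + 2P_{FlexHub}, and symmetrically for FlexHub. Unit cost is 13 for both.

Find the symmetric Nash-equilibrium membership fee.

IronWorks's profit: π = (P_{IronWorks} − 13)(304 − 3P_{IronWorks} + 2P_{FlexHub}).
∂π/∂P_{IronWorks} = 343 − 6P_{IronWorks} + 2P_{FlexHub} = 0 ⇒ P_{IronWorks} = 343/6 + (1/3)P_{FlexHub}.
The game is symmetric, so in equilibrium P_{FlexHub} = P_{IronWorks}: the reaction function gives (2/3)P_{IronWorks} = 343/6, hence P_{IronWorks} = 85.75.

85.75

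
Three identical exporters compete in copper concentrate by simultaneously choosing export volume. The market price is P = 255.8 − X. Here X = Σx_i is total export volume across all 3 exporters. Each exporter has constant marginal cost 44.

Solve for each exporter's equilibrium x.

52.95

A representative exporter's profit is π_i = x_i(255.8 − X) − 44x_i, with X = x_i + Σ_{j≠i} x_j.
First-order condition: 211.8 − 2x_i − Σ_{j≠i} x_j = 0.
With identical exporters, set every x_j = x: then 211.8 − 2x − 2x = 0, i.e. x = 211.8/4 = 52.95.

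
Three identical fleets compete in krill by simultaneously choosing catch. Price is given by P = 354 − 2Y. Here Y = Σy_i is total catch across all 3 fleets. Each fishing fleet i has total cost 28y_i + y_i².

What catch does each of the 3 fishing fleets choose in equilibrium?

A representative fishing fleet's profit is π_i = y_i(354 − 2Y) − 28y_i − y_i², with Y = y_i + Σ_{j≠i} y_j.
First-order condition: 326 − 6y_i − 2Σ_{j≠i} y_j = 0.
Imposing symmetry (y_j = y for all j) turns Σ_{j≠i} y_j into 2y, so 326 = 10y and y = 32.6.

32.6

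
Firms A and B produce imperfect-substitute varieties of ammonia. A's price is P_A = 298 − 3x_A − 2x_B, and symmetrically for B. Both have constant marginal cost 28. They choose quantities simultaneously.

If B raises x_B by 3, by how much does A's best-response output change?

-1

Firm A's profit: π = x_A(298 − 3x_A − 2x_B) − 28x_A.
∂π/∂x_A = 270 − 6x_A − 2x_B = 0 ⇒ x_A = 45 − (1/3)x_B.
The reaction-function slope is −1/3, so a 3-unit rise in x_B moves x_A by −1/3 × 3 = −1. A's best response falls — the actions are strategic substitutes.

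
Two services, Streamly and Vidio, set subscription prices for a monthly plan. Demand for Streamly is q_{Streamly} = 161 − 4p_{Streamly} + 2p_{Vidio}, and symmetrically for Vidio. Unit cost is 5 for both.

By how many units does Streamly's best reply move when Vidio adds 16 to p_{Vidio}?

Streamly's profit: π = (p_{Streamly} − 5)(161 − 4p_{Streamly} + 2p_{Vidio}).
∂π/∂p_{Streamly} = 181 − 8p_{Streamly} + 2p_{Vidio} = 0 ⇒ p_{Streamly} = 22.625 + 0.25p_{Vidio}.
The reaction-function slope is 0.25, so a 16-unit rise in p_{Vidio} moves p_{Streamly} by 0.25 × 16 = 4. Streamly's best response rises — the actions are strategic complements.

4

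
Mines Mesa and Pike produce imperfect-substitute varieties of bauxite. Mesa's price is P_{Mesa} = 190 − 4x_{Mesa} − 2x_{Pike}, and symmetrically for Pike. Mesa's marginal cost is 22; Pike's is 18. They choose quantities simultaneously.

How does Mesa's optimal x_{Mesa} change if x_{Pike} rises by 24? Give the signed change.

-6

Mine Mesa's profit: π = x_{Mesa}(190 − 4x_{Mesa} − 2x_{Pike}) − 22x_{Mesa}.
∂π/∂x_{Mesa} = 168 − 8x_{Mesa} − 2x_{Pike} = 0 ⇒ x_{Mesa} = 21 − 0.25x_{Pike}.
The reaction-function slope is −0.25, so a 24-unit rise in x_{Pike} moves x_{Mesa} by −0.25 × 24 = −6. Mesa's best response falls — the actions are strategic substitutes.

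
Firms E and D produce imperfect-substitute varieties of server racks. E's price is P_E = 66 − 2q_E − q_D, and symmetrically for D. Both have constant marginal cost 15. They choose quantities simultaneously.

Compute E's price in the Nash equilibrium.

35.4

Firm E's profit: π = q_E(66 − 2q_E − q_D) − 15q_E.
∂π/∂q_E = 51 − 4q_E − q_D = 0 ⇒ q_E = 12.75 − 0.25q_D.
By symmetry q_D = q_E; substituting into the reaction function, 1.25q_E = 12.75 and q_E = 10.2.
P_E = 66 − 2·10.2 − 10.2 = 35.4.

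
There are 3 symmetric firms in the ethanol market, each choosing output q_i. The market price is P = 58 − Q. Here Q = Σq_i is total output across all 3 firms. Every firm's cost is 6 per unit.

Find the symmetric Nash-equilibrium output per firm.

A representative firm's profit is π_i = q_i(58 − Q) − 6q_i, with Q = q_i + Σ_{j≠i} q_j.
First-order condition: 52 − 2q_i − Σ_{j≠i} q_j = 0.
In a symmetric equilibrium every firm chooses the same q, so Σ_{j≠i} q_j = 2q. The condition becomes 52 − 4q = 0, giving q = 52/4 = 13.

13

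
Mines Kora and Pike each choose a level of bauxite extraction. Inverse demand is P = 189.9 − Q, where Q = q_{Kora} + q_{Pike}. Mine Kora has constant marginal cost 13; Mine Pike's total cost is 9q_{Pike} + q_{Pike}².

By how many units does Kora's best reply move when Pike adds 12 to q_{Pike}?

Mine Kora's profit: π = q_{Kora}(189.9 − (q_{Kora} + q_{Pike})) − 13q_{Kora}.
∂π/∂q_{Kora} = 176.9 − 2q_{Kora} − q_{Pike} = 0, so q_{Kora} = 88.45 − 0.5q_{Pike}.
The reaction-function slope is −0.5, so a 12-unit rise in q_{Pike} moves q_{Kora} by −0.5 × 12 = −6. Kora's best response falls — the actions are strategic substitutes.

-6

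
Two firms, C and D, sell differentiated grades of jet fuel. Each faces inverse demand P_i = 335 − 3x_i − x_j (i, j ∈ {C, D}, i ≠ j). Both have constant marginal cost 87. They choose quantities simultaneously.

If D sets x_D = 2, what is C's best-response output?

41

Firm C's profit: π = x_C(335 − 3x_C − x_D) − 87x_C.
∂π/∂x_C = 248 − 6x_C − x_D = 0 ⇒ x_C = 124/3 − (1/6)x_D.
At x_D = 2: x_C = 124/3 − (1/6)·2 = 41.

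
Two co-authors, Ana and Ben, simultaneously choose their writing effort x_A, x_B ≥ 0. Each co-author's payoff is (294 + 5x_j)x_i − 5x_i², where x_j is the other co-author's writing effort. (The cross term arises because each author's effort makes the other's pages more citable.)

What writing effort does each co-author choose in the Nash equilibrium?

58.8

Ana's payoff is (294 + 5x_B)x_A − 5x_A².
∂π/∂x_A = 294 + 5x_B − 10x_A = 0, so x_A = 29.4 + 0.5x_B.
The game is symmetric, so in equilibrium x_B = x_A: the reaction function gives 0.5x_A = 29.4, hence x_A = 58.8.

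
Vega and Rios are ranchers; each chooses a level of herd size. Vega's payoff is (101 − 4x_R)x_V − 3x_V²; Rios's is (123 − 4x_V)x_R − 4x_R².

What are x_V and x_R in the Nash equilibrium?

9.875, 10.4375

Expanding Vega's payoff: 101x_V − 4x_Rx_V − 3x_V².
∂π/∂x_V = 101 − 4x_R − 6x_V = 0, so x_V = 101/6 − (2/3)x_R.
Likewise for Rios: x_R = 15.375 − 0.5x_V.
Solving the two reaction functions simultaneously: (1 − (−2/3)(−0.5))x_V = 101/6 − (2/3)·15.375, so (2/3)x_V = 79/12 and x_V = 9.875.
Then x_R = 15.375 − 0.5·9.875 = 10.4375.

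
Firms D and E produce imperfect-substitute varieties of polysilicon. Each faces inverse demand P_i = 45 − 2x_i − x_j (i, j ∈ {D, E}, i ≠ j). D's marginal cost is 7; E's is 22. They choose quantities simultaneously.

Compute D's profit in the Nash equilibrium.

Firm D's profit: π = x_D(45 − 2x_D − x_E) − 7x_D.
∂π/∂x_D = 38 − 4x_D − x_E = 0 ⇒ x_D = 9.5 − 0.25x_E.
Similarly x_E = 5.75 − 0.25x_D.
Substituting the second reaction function into the first: x_D = 9.5 − 0.25(5.75 − 0.25x_D), which gives 0.9375x_D = 8.0625 ⇒ x_D = 8.6.
Then x_E = 5.75 − 0.25·8.6 = 3.6.
P_D = 45 − 2·8.6 − 3.6 = 24.2.
Profit = (24.2 − 7)·8.6 = 147.92.

147.92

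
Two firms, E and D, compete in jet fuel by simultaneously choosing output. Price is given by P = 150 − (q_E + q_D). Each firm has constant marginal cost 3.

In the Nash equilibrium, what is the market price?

52

Firm E's profit: π = q_E(150 − (q_E + q_D)) − 3q_E.
∂π/∂q_E = 147 − 2q_E − q_D = 0, so q_E = 73.5 − 0.5q_D.
Setting q_E = q_D in the reaction function: q_E = 73.5 − 0.5q_E, so q_E = 73.5 / 1.5 = 49.
Equilibrium price: P = 150 − 98 = 52.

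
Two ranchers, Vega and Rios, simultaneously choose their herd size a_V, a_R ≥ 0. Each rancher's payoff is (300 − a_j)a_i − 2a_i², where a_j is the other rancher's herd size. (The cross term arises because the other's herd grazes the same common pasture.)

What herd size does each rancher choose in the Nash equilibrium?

Vega's payoff is (300 − a_R)a_V − 2a_V².
∂π/∂a_V = 300 − a_R − 4a_V = 0, so a_V = 75 − 0.25a_R.
By symmetry a_R = a_V; substituting into the reaction function, 1.25a_V = 75 and a_V = 60.

60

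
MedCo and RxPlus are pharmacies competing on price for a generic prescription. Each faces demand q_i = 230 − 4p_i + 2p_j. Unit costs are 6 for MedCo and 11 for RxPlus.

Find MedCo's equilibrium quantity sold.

MedCo's profit: π = (p_{MedCo} − 6)(230 − 4p_{MedCo} + 2p_{RxPlus}).
∂π/∂p_{MedCo} = 254 − 8p_{MedCo} + 2p_{RxPlus} = 0 ⇒ p_{MedCo} = 31.75 + 0.25p_{RxPlus}.
Similarly p_{RxPlus} = 34.25 + 0.25p_{MedCo}.
Substituting the second reaction function into the first: p_{MedCo} = 31.75 + 0.25(34.25 + 0.25p_{MedCo}), which gives 0.9375p_{MedCo} = 40.3125 ⇒ p_{MedCo} = 43.
Then p_{RxPlus} = 34.25 + 0.25·43 = 45.
q_{MedCo} = 230 − 4·43 + 2·45 = 148.

148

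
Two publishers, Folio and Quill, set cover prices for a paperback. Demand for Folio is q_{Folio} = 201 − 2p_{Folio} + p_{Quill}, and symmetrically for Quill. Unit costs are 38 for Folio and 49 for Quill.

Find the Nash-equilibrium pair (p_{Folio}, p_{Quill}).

Folio's profit: π = (p_{Folio} − 38)(201 − 2p_{Folio} + p_{Quill}).
∂π/∂p_{Folio} = 277 − 4p_{Folio} + p_{Quill} = 0 ⇒ p_{Folio} = 69.25 + 0.25p_{Quill}.
Similarly p_{Quill} = 74.75 + 0.25p_{Folio}.
Substituting the second reaction function into the first: p_{Folio} = 69.25 + 0.25(74.75 + 0.25p_{Folio}), which gives 0.9375p_{Folio} = 87.9375 ⇒ p_{Folio} = 93.8.
Then p_{Quill} = 74.75 + 0.25·93.8 = 98.2.

93.8, 98.2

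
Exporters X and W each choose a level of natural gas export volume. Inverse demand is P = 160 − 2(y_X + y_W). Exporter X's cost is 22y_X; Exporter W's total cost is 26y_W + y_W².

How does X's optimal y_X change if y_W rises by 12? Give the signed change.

-6

Exporter X's profit: π = y_X(160 − 2(y_X + y_W)) − 22y_X.
∂π/∂y_X = 138 − 4y_X − 2y_W = 0, so y_X = 34.5 − 0.5y_W.
The reaction-function slope is −0.5, so a 12-unit rise in y_W moves y_X by −0.5 × 12 = −6. X's best response falls — the actions are strategic substitutes.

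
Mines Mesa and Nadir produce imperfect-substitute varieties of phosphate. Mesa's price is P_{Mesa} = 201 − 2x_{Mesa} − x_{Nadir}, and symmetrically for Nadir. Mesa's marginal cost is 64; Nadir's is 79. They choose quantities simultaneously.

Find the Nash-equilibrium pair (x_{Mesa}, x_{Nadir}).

28.4, 23.4

Mine Mesa's profit: π = x_{Mesa}(201 − 2x_{Mesa} − x_{Nadir}) − 64x_{Mesa}.
∂π/∂x_{Mesa} = 137 − 4x_{Mesa} − x_{Nadir} = 0 ⇒ x_{Mesa} = 34.25 − 0.25x_{Nadir}.
Similarly x_{Nadir} = 30.5 − 0.25x_{Mesa}.
Solving the two reaction functions simultaneously: (1 − (−0.25)(−0.25))x_{Mesa} = 34.25 − 0.25·30.5, so 0.9375x_{Mesa} = 26.625 and x_{Mesa} = 28.4.
Then x_{Nadir} = 30.5 − 0.25·28.4 = 23.4.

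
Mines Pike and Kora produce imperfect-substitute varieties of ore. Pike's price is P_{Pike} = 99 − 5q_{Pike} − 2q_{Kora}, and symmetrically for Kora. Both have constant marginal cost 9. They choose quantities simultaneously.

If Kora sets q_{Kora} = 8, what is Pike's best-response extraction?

Mine Pike's profit: π = q_{Pike}(99 − 5q_{Pike} − 2q_{Kora}) − 9q_{Pike}.
∂π/∂q_{Pike} = 90 − 10q_{Pike} − 2q_{Kora} = 0 ⇒ q_{Pike} = 9 − 0.2q_{Kora}.
At q_{Kora} = 8: q_{Pike} = 9 − 0.2·8 = 7.4.

7.4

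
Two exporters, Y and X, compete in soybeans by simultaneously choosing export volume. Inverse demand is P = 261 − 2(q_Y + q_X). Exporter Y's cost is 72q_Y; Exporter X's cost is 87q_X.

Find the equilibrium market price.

Exporter Y's profit: π = q_Y(261 − 2(q_Y + q_X)) − 72q_Y.
∂π/∂q_Y = 189 − 4q_Y − 2q_X = 0, so q_Y = 47.25 − 0.5q_X.
By the same steps for X: q_X = 43.5 − 0.5q_Y.
Substituting the second reaction function into the first: q_Y = 47.25 − 0.5(43.5 − 0.5q_Y), which gives 0.75q_Y = 25.5 ⇒ q_Y = 34.
Then q_X = 43.5 − 0.5·34 = 26.5.
Equilibrium price: P = 261 − 2·60.5 = 140.

140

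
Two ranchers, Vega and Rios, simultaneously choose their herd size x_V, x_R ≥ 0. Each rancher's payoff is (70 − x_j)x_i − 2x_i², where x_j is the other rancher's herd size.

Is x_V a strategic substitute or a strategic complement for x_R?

Vega's payoff is (70 − x_R)x_V − 2x_V².
∂π/∂x_V = 70 − x_R − 4x_V = 0, so x_V = 17.5 − 0.25x_R.
The best-response slope dx_V/dx_R = −0.25 < 0: the reaction function is downward-sloping, so the choices are strategic substitutes.

strategic substitutes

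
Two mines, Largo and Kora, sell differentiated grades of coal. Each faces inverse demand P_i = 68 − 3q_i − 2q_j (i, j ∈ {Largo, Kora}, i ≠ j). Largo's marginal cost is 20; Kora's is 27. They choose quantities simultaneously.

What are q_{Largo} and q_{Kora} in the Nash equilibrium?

Mine Largo's profit: π = q_{Largo}(68 − 3q_{Largo} − 2q_{Kora}) − 20q_{Largo}.
∂π/∂q_{Largo} = 48 − 6q_{Largo} − 2q_{Kora} = 0 ⇒ q_{Largo} = 8 − (1/3)q_{Kora}.
Similarly q_{Kora} = 41/6 − (1/3)q_{Largo}.
Plugging q_{Kora} into Largo's best response: q_{Largo} = 8 − (1/3)(41/6 − (1/3)q_{Largo}) ⇒ (8/9)q_{Largo} = 103/18, so q_{Largo} = 6.4375.
Then q_{Kora} = 41/6 − (1/3)·6.4375 = 4.6875.

6.4375, 4.6875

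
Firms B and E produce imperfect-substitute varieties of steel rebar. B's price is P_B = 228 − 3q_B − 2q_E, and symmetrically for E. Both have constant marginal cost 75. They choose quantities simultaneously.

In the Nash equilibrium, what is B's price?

132.375

Firm B's profit: π = q_B(228 − 3q_B − 2q_E) − 75q_B.
∂π/∂q_B = 153 − 6q_B − 2q_E = 0 ⇒ q_B = 25.5 − (1/3)q_E.
By symmetry q_E = q_B; substituting into the reaction function, (4/3)q_B = 25.5 and q_B = 19.125.
P_B = 228 − 3·19.125 − 2·19.125 = 132.375.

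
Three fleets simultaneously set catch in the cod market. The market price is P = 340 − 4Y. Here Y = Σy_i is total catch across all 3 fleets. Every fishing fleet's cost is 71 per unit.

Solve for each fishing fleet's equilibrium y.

A representative fishing fleet's profit is π_i = y_i(340 − 4Y) − 71y_i, with Y = y_i + Σ_{j≠i} y_j.
First-order condition: 269 − 8y_i − 4Σ_{j≠i} y_j = 0.
Imposing symmetry (y_j = y for all j) turns Σ_{j≠i} y_j into 2y, so 269 = 16y and y = 16.8125.

16.8125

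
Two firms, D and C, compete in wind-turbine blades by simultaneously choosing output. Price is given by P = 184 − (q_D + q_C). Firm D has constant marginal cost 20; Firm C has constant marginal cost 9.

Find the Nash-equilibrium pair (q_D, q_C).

Firm D's profit: π = q_D(184 − (q_D + q_C)) − 20q_D.
∂π/∂q_D = 164 − 2q_D − q_C = 0, so q_D = 82 − 0.5q_C.
By the same steps for C: q_C = 87.5 − 0.5q_D.
Plugging q_C into D's best response: q_D = 82 − 0.5(87.5 − 0.5q_D) ⇒ 0.75q_D = 38.25, so q_D = 51.
Then q_C = 87.5 − 0.5·51 = 62.

51, 62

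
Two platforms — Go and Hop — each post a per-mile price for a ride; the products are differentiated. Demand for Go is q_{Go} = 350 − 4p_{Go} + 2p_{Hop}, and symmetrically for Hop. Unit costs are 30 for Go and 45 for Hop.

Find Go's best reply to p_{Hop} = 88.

Go's profit: π = (p_{Go} − 30)(350 − 4p_{Go} + 2p_{Hop}).
∂π/∂p_{Go} = 470 − 8p_{Go} + 2p_{Hop} = 0 ⇒ p_{Go} = 58.75 + 0.25p_{Hop}.
At p_{Hop} = 88: p_{Go} = 58.75 + 0.25·88 = 80.75.

80.75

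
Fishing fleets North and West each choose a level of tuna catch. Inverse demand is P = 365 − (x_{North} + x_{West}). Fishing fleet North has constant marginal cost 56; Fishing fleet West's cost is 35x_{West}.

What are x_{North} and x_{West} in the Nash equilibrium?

96, 117

Fishing fleet North's profit: π = x_{North}(365 − (x_{North} + x_{West})) − 56x_{North}.
∂π/∂x_{North} = 309 − 2x_{North} − x_{West} = 0, so x_{North} = 154.5 − 0.5x_{West}.
By the same steps for West: x_{West} = 165 − 0.5x_{North}.
Substituting the second reaction function into the first: x_{North} = 154.5 − 0.5(165 − 0.5x_{North}), which gives 0.75x_{North} = 72 ⇒ x_{North} = 96.
Then x_{West} = 165 − 0.5·96 = 117.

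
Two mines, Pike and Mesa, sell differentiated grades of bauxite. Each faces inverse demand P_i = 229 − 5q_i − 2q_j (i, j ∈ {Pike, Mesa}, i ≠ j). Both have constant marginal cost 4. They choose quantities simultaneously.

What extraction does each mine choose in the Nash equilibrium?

Mine Pike's profit: π = q_{Pike}(229 − 5q_{Pike} − 2q_{Mesa}) − 4q_{Pike}.
∂π/∂q_{Pike} = 225 − 10q_{Pike} − 2q_{Mesa} = 0 ⇒ q_{Pike} = 22.5 − 0.2q_{Mesa}.
Setting q_{Pike} = q_{Mesa} in the reaction function: q_{Pike} = 22.5 − 0.2q_{Pike}, so q_{Pike} = 22.5 / 1.2 = 18.75.

18.75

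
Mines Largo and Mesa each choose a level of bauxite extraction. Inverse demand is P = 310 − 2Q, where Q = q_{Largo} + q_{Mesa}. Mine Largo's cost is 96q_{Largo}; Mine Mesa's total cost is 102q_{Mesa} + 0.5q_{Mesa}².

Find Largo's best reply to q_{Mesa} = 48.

Mine Largo's profit: π = q_{Largo}(310 − 2(q_{Largo} + q_{Mesa})) − 96q_{Largo}.
∂π/∂q_{Largo} = 214 − 4q_{Largo} − 2q_{Mesa} = 0, so q_{Largo} = 53.5 − 0.5q_{Mesa}.
At q_{Mesa} = 48: q_{Largo} = 53.5 − 0.5·48 = 29.5.

29.5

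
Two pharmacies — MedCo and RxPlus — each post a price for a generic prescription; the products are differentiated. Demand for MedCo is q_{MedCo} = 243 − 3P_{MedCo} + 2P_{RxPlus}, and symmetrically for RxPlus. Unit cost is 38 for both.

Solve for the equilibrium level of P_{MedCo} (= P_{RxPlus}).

MedCo's profit: π = (P_{MedCo} − 38)(243 − 3P_{MedCo} + 2P_{RxPlus}).
∂π/∂P_{MedCo} = 357 − 6P_{MedCo} + 2P_{RxPlus} = 0 ⇒ P_{MedCo} = 59.5 + (1/3)P_{RxPlus}.
The game is symmetric, so in equilibrium P_{RxPlus} = P_{MedCo}: the reaction function gives (2/3)P_{MedCo} = 59.5, hence P_{MedCo} = 89.25.

89.25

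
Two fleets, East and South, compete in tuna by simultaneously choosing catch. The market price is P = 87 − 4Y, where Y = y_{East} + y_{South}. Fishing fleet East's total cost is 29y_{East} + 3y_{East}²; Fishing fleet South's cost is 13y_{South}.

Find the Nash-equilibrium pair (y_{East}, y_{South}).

1.75, 8.375

Fishing fleet East's profit: π = y_{East}(87 − 4(y_{East} + y_{South})) − 29y_{East} − 3y_{East}².
∂π/∂y_{East} = 58 − 14y_{East} − 4y_{South} = 0, so y_{East} = 29/7 − (2/7)y_{South}.
For South: ∂π/∂y_{South} = 74 − 8y_{South} − 4y_{East} = 0 ⇒ y_{South} = 9.25 − 0.5y_{East}.
Plugging y_{South} into East's best response: y_{East} = 29/7 − (2/7)(9.25 − 0.5y_{East}) ⇒ (6/7)y_{East} = 1.5, so y_{East} = 1.75.
Then y_{South} = 9.25 − 0.5·1.75 = 8.375.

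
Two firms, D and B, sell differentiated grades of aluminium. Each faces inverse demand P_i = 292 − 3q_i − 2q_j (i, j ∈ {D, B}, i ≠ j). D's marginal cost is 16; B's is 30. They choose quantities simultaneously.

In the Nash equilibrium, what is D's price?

Firm D's profit: π = q_D(292 − 3q_D − 2q_B) − 16q_D.
∂π/∂q_D = 276 − 6q_D − 2q_B = 0 ⇒ q_D = 46 − (1/3)q_B.
Similarly q_B = 131/3 − (1/3)q_D.
Substituting the second reaction function into the first: q_D = 46 − (1/3)(131/3 − (1/3)q_D), which gives (8/9)q_D = 283/9 ⇒ q_D = 35.375.
Then q_B = 131/3 − (1/3)·35.375 = 31.875.
P_D = 292 − 3·35.375 − 2·31.875 = 122.125.

122.125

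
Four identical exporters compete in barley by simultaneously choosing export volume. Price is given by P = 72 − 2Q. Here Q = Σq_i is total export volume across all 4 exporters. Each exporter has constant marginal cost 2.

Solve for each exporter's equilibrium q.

7

A representative exporter's profit is π_i = q_i(72 − 2Q) − 2q_i, with Q = q_i + Σ_{j≠i} q_j.
First-order condition: 70 − 4q_i − 2Σ_{j≠i} q_j = 0.
In a symmetric equilibrium every exporter chooses the same q, so Σ_{j≠i} q_j = 3q. The condition becomes 70 − 10q = 0, giving q = 70/10 = 7.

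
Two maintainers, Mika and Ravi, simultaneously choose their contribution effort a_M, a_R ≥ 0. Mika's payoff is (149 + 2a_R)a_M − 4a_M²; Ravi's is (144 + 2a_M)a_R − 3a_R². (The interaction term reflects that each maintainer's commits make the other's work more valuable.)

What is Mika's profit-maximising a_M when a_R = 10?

21.125

Expanding Mika's payoff: 149a_M + 2a_Ra_M − 4a_M².
∂π/∂a_M = 149 + 2a_R − 8a_M = 0, so a_M = 18.625 + 0.25a_R.
At a_R = 10: a_M = 18.625 + 0.25·10 = 21.125.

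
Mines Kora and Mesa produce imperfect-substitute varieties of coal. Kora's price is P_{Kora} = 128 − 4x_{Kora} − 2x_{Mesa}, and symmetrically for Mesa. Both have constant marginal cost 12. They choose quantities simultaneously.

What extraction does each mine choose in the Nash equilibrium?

Mine Kora's profit: π = x_{Kora}(128 − 4x_{Kora} − 2x_{Mesa}) − 12x_{Kora}.
∂π/∂x_{Kora} = 116 − 8x_{Kora} − 2x_{Mesa} = 0 ⇒ x_{Kora} = 14.5 − 0.25x_{Mesa}.
The game is symmetric, so in equilibrium x_{Mesa} = x_{Kora}: the reaction function gives 1.25x_{Kora} = 14.5, hence x_{Kora} = 11.6.

11.6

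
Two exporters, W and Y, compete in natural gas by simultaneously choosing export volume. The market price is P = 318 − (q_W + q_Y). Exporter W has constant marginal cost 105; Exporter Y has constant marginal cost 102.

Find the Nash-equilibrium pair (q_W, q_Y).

70, 73

Exporter W's profit: π = q_W(318 − (q_W + q_Y)) − 105q_W.
∂π/∂q_W = 213 − 2q_W − q_Y = 0, so q_W = 106.5 − 0.5q_Y.
By the same steps for Y: q_Y = 108 − 0.5q_W.
Substituting the second reaction function into the first: q_W = 106.5 − 0.5(108 − 0.5q_W), which gives 0.75q_W = 52.5 ⇒ q_W = 70.
Then q_Y = 108 − 0.5·70 = 73.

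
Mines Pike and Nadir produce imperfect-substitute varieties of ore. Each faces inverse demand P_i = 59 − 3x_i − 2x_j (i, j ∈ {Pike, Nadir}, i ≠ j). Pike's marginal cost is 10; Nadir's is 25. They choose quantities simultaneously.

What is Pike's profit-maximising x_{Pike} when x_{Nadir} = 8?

5.5

Mine Pike's profit: π = x_{Pike}(59 − 3x_{Pike} − 2x_{Nadir}) − 10x_{Pike}.
∂π/∂x_{Pike} = 49 − 6x_{Pike} − 2x_{Nadir} = 0 ⇒ x_{Pike} = 49/6 − (1/3)x_{Nadir}.
At x_{Nadir} = 8: x_{Pike} = 49/6 − (1/3)·8 = 5.5.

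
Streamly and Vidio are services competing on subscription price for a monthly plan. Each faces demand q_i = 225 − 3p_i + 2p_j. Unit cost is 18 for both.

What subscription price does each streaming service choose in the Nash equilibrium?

69.75

Streamly's profit: π = (p_{Streamly} − 18)(225 − 3p_{Streamly} + 2p_{Vidio}).
∂π/∂p_{Streamly} = 279 − 6p_{Streamly} + 2p_{Vidio} = 0 ⇒ p_{Streamly} = 46.5 + (1/3)p_{Vidio}.
The game is symmetric, so in equilibrium p_{Vidio} = p_{Streamly}: the reaction function gives (2/3)p_{Streamly} = 46.5, hence p_{Streamly} = 69.75.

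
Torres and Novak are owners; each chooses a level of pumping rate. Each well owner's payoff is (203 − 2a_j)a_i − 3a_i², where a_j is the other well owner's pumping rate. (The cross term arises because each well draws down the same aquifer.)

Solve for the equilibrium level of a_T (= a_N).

Torres's payoff is (203 − 2a_N)a_T − 3a_T².
∂π/∂a_T = 203 − 2a_N − 6a_T = 0, so a_T = 203/6 − (1/3)a_N.
Setting a_T = a_N in the reaction function: a_T = 203/6 − (1/3)a_T, so a_T = (203/6) / (4/3) = 25.375.

25.375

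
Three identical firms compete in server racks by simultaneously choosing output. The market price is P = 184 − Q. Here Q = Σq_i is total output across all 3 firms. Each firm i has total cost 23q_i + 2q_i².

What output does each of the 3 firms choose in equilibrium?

A representative firm's profit is π_i = q_i(184 − Q) − 23q_i − 2q_i², with Q = q_i + Σ_{j≠i} q_j.
First-order condition: 161 − 6q_i − Σ_{j≠i} q_j = 0.
In a symmetric equilibrium every firm chooses the same q, so Σ_{j≠i} q_j = 2q. The condition becomes 161 − 8q = 0, giving q = 161/8 = 20.125.

20.125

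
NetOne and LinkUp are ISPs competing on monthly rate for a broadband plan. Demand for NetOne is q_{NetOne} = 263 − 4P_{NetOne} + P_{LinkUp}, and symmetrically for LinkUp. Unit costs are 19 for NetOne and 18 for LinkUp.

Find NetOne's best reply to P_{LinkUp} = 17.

44.5

NetOne's profit: π = (P_{NetOne} − 19)(263 − 4P_{NetOne} + P_{LinkUp}).
∂π/∂P_{NetOne} = 339 − 8P_{NetOne} + P_{LinkUp} = 0 ⇒ P_{NetOne} = 42.375 + 0.125P_{LinkUp}.
At P_{LinkUp} = 17: P_{NetOne} = 42.375 + 0.125·17 = 44.5.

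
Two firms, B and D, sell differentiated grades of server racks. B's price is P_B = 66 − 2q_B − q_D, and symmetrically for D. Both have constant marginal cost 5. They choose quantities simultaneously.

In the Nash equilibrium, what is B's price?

29.4

Firm B's profit: π = q_B(66 − 2q_B − q_D) − 5q_B.
∂π/∂q_B = 61 − 4q_B − q_D = 0 ⇒ q_B = 15.25 − 0.25q_D.
The game is symmetric, so in equilibrium q_D = q_B: the reaction function gives 1.25q_B = 15.25, hence q_B = 12.2.
P_B = 66 − 2·12.2 − 12.2 = 29.4.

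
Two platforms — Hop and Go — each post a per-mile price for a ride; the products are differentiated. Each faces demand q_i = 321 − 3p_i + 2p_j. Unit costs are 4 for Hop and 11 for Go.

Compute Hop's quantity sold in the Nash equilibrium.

Hop's profit: π = (p_{Hop} − 4)(321 − 3p_{Hop} + 2p_{Go}).
∂π/∂p_{Hop} = 333 − 6p_{Hop} + 2p_{Go} = 0 ⇒ p_{Hop} = 55.5 + (1/3)p_{Go}.
Similarly p_{Go} = 59 + (1/3)p_{Hop}.
Substituting the second reaction function into the first: p_{Hop} = 55.5 + (1/3)(59 + (1/3)p_{Hop}), which gives (8/9)p_{Hop} = 451/6 ⇒ p_{Hop} = 84.5625.
Then p_{Go} = 59 + (1/3)·84.5625 = 87.1875.
q_{Hop} = 321 − 3·84.5625 + 2·87.1875 = 241.6875.

241.6875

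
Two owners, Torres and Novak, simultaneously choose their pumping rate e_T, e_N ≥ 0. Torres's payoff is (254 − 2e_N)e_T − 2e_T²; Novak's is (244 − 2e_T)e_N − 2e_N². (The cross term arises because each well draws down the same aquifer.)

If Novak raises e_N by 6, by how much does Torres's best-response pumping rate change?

-3

Expanding Torres's payoff: 254e_T − 2e_Ne_T − 2e_T².
∂π/∂e_T = 254 − 2e_N − 4e_T = 0, so e_T = 63.5 − 0.5e_N.
The reaction-function slope is −0.5, so a 6-unit rise in e_N moves e_T by −0.5 × 6 = −3. Torres's best response falls — the actions are strategic substitutes.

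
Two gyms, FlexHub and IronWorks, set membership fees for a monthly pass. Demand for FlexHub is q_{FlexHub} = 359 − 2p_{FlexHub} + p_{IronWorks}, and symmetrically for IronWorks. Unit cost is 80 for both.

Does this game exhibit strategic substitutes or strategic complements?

FlexHub's profit: π = (p_{FlexHub} − 80)(359 − 2p_{FlexHub} + p_{IronWorks}).
∂π/∂p_{FlexHub} = 519 − 4p_{FlexHub} + p_{IronWorks} = 0 ⇒ p_{FlexHub} = 129.75 + 0.25p_{IronWorks}.
The best-response slope dp_{FlexHub}/dp_{IronWorks} = 0.25 > 0: the reaction function is upward-sloping, so the choices are strategic complements.

strategic complements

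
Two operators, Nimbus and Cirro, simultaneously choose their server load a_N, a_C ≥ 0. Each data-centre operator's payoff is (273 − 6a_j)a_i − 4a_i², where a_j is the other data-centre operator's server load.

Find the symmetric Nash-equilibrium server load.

Nimbus's payoff is (273 − 6a_C)a_N − 4a_N².
∂π/∂a_N = 273 − 6a_C − 8a_N = 0, so a_N = 34.125 − 0.75a_C.
Setting a_N = a_C in the reaction function: a_N = 34.125 − 0.75a_N, so a_N = 34.125 / 1.75 = 19.5.

19.5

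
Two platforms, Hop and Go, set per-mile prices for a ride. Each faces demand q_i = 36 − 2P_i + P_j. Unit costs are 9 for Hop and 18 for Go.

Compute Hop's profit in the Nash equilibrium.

Hop's profit: π = (P_{Hop} − 9)(36 − 2P_{Hop} + P_{Go}).
∂π/∂P_{Hop} = 54 − 4P_{Hop} + P_{Go} = 0 ⇒ P_{Hop} = 13.5 + 0.25P_{Go}.
Similarly P_{Go} = 18 + 0.25P_{Hop}.
Solving the two reaction functions simultaneously: (1 − (0.25)(0.25))P_{Hop} = 13.5 + 0.25·18, so 0.9375P_{Hop} = 18 and P_{Hop} = 19.2.
Then P_{Go} = 18 + 0.25·19.2 = 22.8.
q_{Hop} = 36 − 2·19.2 + 22.8 = 20.4.
Profit = (19.2 − 9)·20.4 = 208.08.

208.08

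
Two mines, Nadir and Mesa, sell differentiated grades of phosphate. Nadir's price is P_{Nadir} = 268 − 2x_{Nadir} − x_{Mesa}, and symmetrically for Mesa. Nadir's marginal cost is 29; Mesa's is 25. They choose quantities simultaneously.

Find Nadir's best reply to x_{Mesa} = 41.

49.5

Mine Nadir's profit: π = x_{Nadir}(268 − 2x_{Nadir} − x_{Mesa}) − 29x_{Nadir}.
∂π/∂x_{Nadir} = 239 − 4x_{Nadir} − x_{Mesa} = 0 ⇒ x_{Nadir} = 59.75 − 0.25x_{Mesa}.
At x_{Mesa} = 41: x_{Nadir} = 59.75 − 0.25·41 = 49.5.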